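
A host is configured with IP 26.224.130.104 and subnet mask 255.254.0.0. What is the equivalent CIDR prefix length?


Binary: 11111111.11111110.00000000.00000000
Count leading 1s
Prefix: /15


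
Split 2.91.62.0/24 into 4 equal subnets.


New prefix = 24 + 2 = 26
Each subnet has 64 addresses
  2.91.62.0/26
  2.91.62.64/26
  2.91.62.128/26
  2.91.62.192/26
Subnets: 2.91.62.0/26, 2.91.62.64/26, 2.91.62.128/26, 2.91.62.192/26


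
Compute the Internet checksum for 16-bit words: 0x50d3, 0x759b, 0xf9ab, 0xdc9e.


Sum all words (with carry folding):
+ 0x50d3 = 0x50d3
+ 0x759b = 0xc66e
+ 0xf9ab = 0xc01a
+ 0xdc9e = 0x9cb9
One's complement: ~0x9cb9
Checksum = 0x6346


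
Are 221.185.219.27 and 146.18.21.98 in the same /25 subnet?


Mask: 255.255.255.128
221.185.219.27 AND mask = 221.185.219.0
146.18.21.98 AND mask = 146.18.21.0
No, different subnets (221.185.219.0 vs 146.18.21.0)


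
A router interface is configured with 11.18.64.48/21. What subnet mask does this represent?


/21 means 21 network bits, 11 host bits
Binary: 11111111111111111111100000000000
Mask: 255.255.248.0


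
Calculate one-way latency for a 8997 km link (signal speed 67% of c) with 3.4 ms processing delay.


Speed = 0.67 * 3e5 km/s = 201000 km/s
Propagation delay = 8997 / 201000 = 0.0448 s = 44.7612 ms
Processing delay = 3.4 ms
Total one-way latency = 48.1612 ms


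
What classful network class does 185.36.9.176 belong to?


First octet: 185
Binary: 10111001
10xxxxxx -> Class B (128-191)
Class B, default mask 255.255.0.0 (/16)


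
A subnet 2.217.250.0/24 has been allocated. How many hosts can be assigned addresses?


Host bits = 32 - 24 = 8
Total addresses = 2^8 = 256
Usable = total - 2 (network and broadcast)
Usable hosts: 254


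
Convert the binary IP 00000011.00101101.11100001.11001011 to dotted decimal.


00000011 = 3
00101101 = 45
11100001 = 225
11001011 = 203
IP: 3.45.225.203


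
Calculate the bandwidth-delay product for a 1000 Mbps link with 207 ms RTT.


BDP = bandwidth * RTT
= 1000 Mbps * 207 ms
= 1000 * 1e6 * 207 / 1000 bits
= 207000000 bits
= 25875000 bytes
= 25268.5547 KB
BDP = 207000000 bits (25875000 bytes)


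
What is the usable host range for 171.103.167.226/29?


Network: 171.103.167.224
Broadcast: 171.103.167.231
First usable = network + 1
Last usable = broadcast - 1
Range: 171.103.167.225 to 171.103.167.230


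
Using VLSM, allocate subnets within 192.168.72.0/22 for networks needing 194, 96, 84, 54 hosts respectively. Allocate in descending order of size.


194 hosts -> /24 (254 usable): 192.168.72.0/24
96 hosts -> /25 (126 usable): 192.168.73.0/25
84 hosts -> /25 (126 usable): 192.168.73.128/25
54 hosts -> /26 (62 usable): 192.168.74.0/26
Allocation: 192.168.72.0/24 (194 hosts, 254 usable); 192.168.73.0/25 (96 hosts, 126 usable); 192.168.73.128/25 (84 hosts, 126 usable); 192.168.74.0/26 (54 hosts, 62 usable)


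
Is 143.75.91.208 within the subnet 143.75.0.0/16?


Subnet network: 143.75.0.0
Test IP AND mask: 143.75.0.0
Yes, 143.75.91.208 is in 143.75.0.0/16


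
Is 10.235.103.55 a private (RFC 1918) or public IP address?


RFC 1918 private ranges:
  10.0.0.0/8 (10.0.0.0 - 10.255.255.255)
  172.16.0.0/12 (172.16.0.0 - 172.31.255.255)
  192.168.0.0/16 (192.168.0.0 - 192.168.255.255)
Private (in 10.0.0.0/8)


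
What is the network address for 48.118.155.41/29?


IP:   00110000.01110110.10011011.00101001
Mask: 11111111.11111111.11111111.11111000
AND operation:
Net:  00110000.01110110.10011011.00101000
Network: 48.118.155.40/29


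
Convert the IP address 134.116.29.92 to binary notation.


134 = 10000110
116 = 01110100
29 = 00011101
92 = 01011100
Binary: 10000110.01110100.00011101.01011100


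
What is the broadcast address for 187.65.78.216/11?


Network: 187.64.0.0/11
Host bits = 21
Set all host bits to 1:
Broadcast: 187.95.255.255


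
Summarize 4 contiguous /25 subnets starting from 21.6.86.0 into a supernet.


Original prefix: /25
Number of subnets: 4 = 2^2
New prefix = 25 - 2 = 23
Supernet: 21.6.86.0/23


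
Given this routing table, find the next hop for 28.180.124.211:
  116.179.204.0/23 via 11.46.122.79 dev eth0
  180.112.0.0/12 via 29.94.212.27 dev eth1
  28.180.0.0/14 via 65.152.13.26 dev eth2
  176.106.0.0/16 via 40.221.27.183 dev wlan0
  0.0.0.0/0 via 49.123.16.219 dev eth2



Longest prefix match for 28.180.124.211:
  /23 116.179.204.0: no
  /12 180.112.0.0: no
  /14 28.180.0.0: MATCH
  /16 176.106.0.0: no
  /0 0.0.0.0: MATCH
Selected: next-hop 65.152.13.26 via eth2 (matched /14)


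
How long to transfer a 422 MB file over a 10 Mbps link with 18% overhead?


Effective throughput = 10 * (1 - 18/100) = 8.2 Mbps
File size in Mb = 422 * 8 = 3376 Mb
Time = 3376 / 8.2
Time = 411.7073 seconds


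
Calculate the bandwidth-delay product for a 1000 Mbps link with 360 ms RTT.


BDP = bandwidth * RTT
= 1000 Mbps * 360 ms
= 1000 * 1e6 * 360 / 1000 bits
= 360000000 bits
= 45000000 bytes
= 43945.3125 KB
BDP = 360000000 bits (45000000 bytes)


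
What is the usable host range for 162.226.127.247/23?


Network: 162.226.126.0
Broadcast: 162.226.127.255
First usable = network + 1
Last usable = broadcast - 1
Range: 162.226.126.1 to 162.226.127.254


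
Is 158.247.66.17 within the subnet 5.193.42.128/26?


Subnet network: 5.193.42.128
Test IP AND mask: 158.247.66.0
No, 158.247.66.17 is not in 5.193.42.128/26


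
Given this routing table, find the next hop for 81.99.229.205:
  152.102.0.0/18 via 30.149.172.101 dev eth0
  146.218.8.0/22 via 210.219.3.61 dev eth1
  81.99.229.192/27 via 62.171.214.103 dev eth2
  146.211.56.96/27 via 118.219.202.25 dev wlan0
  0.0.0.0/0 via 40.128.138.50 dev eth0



Longest prefix match for 81.99.229.205:
  /18 152.102.0.0: no
  /22 146.218.8.0: no
  /27 81.99.229.192: MATCH
  /27 146.211.56.96: no
  /0 0.0.0.0: MATCH
Selected: next-hop 62.171.214.103 via eth2 (matched /27)


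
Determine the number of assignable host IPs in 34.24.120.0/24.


Host bits = 32 - 24 = 8
Total addresses = 2^8 = 256
Usable = total - 2 (network and broadcast)
Usable hosts: 254


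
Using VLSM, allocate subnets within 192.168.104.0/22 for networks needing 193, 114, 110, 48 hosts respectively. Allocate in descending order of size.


193 hosts -> /24 (254 usable): 192.168.104.0/24
114 hosts -> /25 (126 usable): 192.168.105.0/25
110 hosts -> /25 (126 usable): 192.168.105.128/25
48 hosts -> /26 (62 usable): 192.168.106.0/26
Allocation: 192.168.104.0/24 (193 hosts, 254 usable); 192.168.105.0/25 (114 hosts, 126 usable); 192.168.105.128/25 (110 hosts, 126 usable); 192.168.106.0/26 (48 hosts, 62 usable)


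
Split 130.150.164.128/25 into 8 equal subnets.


New prefix = 25 + 3 = 28
Each subnet has 16 addresses
  130.150.164.128/28
  130.150.164.144/28
  130.150.164.160/28
  130.150.164.176/28
  130.150.164.192/28
  130.150.164.208/28
  130.150.164.224/28
  130.150.164.240/28
Subnets: 130.150.164.128/28, 130.150.164.144/28, 130.150.164.160/28, 130.150.164.176/28, 130.150.164.192/28, 130.150.164.208/28, 130.150.164.224/28, 130.150.164.240/28


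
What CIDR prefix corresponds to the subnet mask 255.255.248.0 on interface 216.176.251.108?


Binary: 11111111.11111111.11111000.00000000
Count leading 1s
Prefix: /21


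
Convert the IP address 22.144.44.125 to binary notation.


22 = 00010110
144 = 10010000
44 = 00101100
125 = 01111101
Binary: 00010110.10010000.00101100.01111101


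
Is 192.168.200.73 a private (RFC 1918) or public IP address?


RFC 1918 private ranges:
  10.0.0.0/8 (10.0.0.0 - 10.255.255.255)
  172.16.0.0/12 (172.16.0.0 - 172.31.255.255)
  192.168.0.0/16 (192.168.0.0 - 192.168.255.255)
Private (in 192.168.0.0/16)


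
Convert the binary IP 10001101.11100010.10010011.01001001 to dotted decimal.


10001101 = 141
11100010 = 226
10010011 = 147
01001001 = 73
IP: 141.226.147.73


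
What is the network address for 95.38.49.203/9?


IP:   01011111.00100110.00110001.11001011
Mask: 11111111.10000000.00000000.00000000
AND operation:
Net:  01011111.00000000.00000000.00000000
Network: 95.0.0.0/9


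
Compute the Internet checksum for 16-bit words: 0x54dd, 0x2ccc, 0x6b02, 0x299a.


Sum all words (with carry folding):
+ 0x54dd = 0x54dd
+ 0x2ccc = 0x81a9
+ 0x6b02 = 0xecab
+ 0x299a = 0x1646
One's complement: ~0x1646
Checksum = 0xe9b9


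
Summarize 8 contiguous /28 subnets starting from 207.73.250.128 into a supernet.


Original prefix: /28
Number of subnets: 8 = 2^3
New prefix = 28 - 3 = 25
Supernet: 207.73.250.128/25


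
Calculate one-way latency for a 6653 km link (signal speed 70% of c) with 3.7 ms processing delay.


Speed = 0.7 * 3e5 km/s = 210000 km/s
Propagation delay = 6653 / 210000 = 0.0317 s = 31.681 ms
Processing delay = 3.7 ms
Total one-way latency = 35.381 ms


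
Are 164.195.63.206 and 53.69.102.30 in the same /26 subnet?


Mask: 255.255.255.192
164.195.63.206 AND mask = 164.195.63.192
53.69.102.30 AND mask = 53.69.102.0
No, different subnets (164.195.63.192 vs 53.69.102.0)


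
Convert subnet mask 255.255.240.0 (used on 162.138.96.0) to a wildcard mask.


Subnet mask: 255.255.240.0
Wildcard = 255.255.255.255 - subnet mask
255 - 255 = 0
255 - 255 = 0
255 - 240 = 15
255 - 0 = 255
Wildcard: 0.0.15.255


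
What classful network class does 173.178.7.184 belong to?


First octet: 173
Binary: 10101101
10xxxxxx -> Class B (128-191)
Class B, default mask 255.255.0.0 (/16)


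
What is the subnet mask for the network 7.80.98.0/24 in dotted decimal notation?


/24 means 24 network bits, 8 host bits
Binary: 11111111111111111111111100000000
Mask: 255.255.255.0


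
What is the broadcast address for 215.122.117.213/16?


Network: 215.122.0.0/16
Host bits = 16
Set all host bits to 1:
Broadcast: 215.122.255.255


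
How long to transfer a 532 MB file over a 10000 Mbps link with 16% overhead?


Effective throughput = 10000 * (1 - 16/100) = 8400 Mbps
File size in Mb = 532 * 8 = 4256 Mb
Time = 4256 / 8400
Time = 0.5067 seconds


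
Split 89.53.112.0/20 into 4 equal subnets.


New prefix = 20 + 2 = 22
Each subnet has 1024 addresses
  89.53.112.0/22
  89.53.116.0/22
  89.53.120.0/22
  89.53.124.0/22
Subnets: 89.53.112.0/22, 89.53.116.0/22, 89.53.120.0/22, 89.53.124.0/22


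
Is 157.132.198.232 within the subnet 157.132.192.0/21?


Subnet network: 157.132.192.0
Test IP AND mask: 157.132.192.0
Yes, 157.132.198.232 is in 157.132.192.0/21


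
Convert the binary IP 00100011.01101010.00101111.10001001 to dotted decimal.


00100011 = 35
01101010 = 106
00101111 = 47
10001001 = 137
IP: 35.106.47.137


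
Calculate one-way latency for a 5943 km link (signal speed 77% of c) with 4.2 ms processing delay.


Speed = 0.77 * 3e5 km/s = 231000 km/s
Propagation delay = 5943 / 231000 = 0.0257 s = 25.7273 ms
Processing delay = 4.2 ms
Total one-way latency = 29.9273 ms


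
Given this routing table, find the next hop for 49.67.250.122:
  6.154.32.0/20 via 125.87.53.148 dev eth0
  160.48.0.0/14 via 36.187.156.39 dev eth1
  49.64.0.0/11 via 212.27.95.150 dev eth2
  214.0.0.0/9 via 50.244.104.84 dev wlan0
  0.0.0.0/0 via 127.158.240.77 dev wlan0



Longest prefix match for 49.67.250.122:
  /20 6.154.32.0: no
  /14 160.48.0.0: no
  /11 49.64.0.0: MATCH
  /9 214.0.0.0: no
  /0 0.0.0.0: MATCH
Selected: next-hop 212.27.95.150 via eth2 (matched /11)


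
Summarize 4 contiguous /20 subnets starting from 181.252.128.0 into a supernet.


Original prefix: /20
Number of subnets: 4 = 2^2
New prefix = 20 - 2 = 18
Supernet: 181.252.128.0/18


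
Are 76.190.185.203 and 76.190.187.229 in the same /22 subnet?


Mask: 255.255.252.0
76.190.185.203 AND mask = 76.190.184.0
76.190.187.229 AND mask = 76.190.184.0
Yes, same subnet (76.190.184.0)


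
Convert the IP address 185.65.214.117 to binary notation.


185 = 10111001
65 = 01000001
214 = 11010110
117 = 01110101
Binary: 10111001.01000001.11010110.01110101


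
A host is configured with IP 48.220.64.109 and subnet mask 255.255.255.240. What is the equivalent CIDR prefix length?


Binary: 11111111.11111111.11111111.11110000
Count leading 1s
Prefix: /28


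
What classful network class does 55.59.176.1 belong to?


First octet: 55
Binary: 00110111
0xxxxxxx -> Class A (1-126)
Class A, default mask 255.0.0.0 (/8)


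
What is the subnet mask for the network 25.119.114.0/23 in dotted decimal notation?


/23 means 23 network bits, 9 host bits
Binary: 11111111111111111111111000000000
Mask: 255.255.254.0


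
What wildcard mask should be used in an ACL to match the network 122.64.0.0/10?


Subnet mask: 255.192.0.0
Wildcard = 255.255.255.255 - subnet mask
255 - 255 = 0
255 - 192 = 63
255 - 0 = 255
255 - 0 = 255
Wildcard: 0.63.255.255


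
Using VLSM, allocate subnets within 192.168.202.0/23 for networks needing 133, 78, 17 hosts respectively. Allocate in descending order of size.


133 hosts -> /24 (254 usable): 192.168.202.0/24
78 hosts -> /25 (126 usable): 192.168.203.0/25
17 hosts -> /27 (30 usable): 192.168.203.128/27
Allocation: 192.168.202.0/24 (133 hosts, 254 usable); 192.168.203.0/25 (78 hosts, 126 usable); 192.168.203.128/27 (17 hosts, 30 usable)


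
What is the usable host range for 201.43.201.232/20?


Network: 201.43.192.0
Broadcast: 201.43.207.255
First usable = network + 1
Last usable = broadcast - 1
Range: 201.43.192.1 to 201.43.207.254


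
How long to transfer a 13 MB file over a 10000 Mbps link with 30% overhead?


Effective throughput = 10000 * (1 - 30/100) = 7000 Mbps
File size in Mb = 13 * 8 = 104 Mb
Time = 104 / 7000
Time = 0.0149 seconds


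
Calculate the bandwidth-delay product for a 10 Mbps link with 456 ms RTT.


BDP = bandwidth * RTT
= 10 Mbps * 456 ms
= 10 * 1e6 * 456 / 1000 bits
= 4560000 bits
= 570000 bytes
= 556.6406 KB
BDP = 4560000 bits (570000 bytes)


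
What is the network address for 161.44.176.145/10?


IP:   10100001.00101100.10110000.10010001
Mask: 11111111.11000000.00000000.00000000
AND operation:
Net:  10100001.00000000.00000000.00000000
Network: 161.0.0.0/10


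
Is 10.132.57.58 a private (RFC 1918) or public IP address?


RFC 1918 private ranges:
  10.0.0.0/8 (10.0.0.0 - 10.255.255.255)
  172.16.0.0/12 (172.16.0.0 - 172.31.255.255)
  192.168.0.0/16 (192.168.0.0 - 192.168.255.255)
Private (in 10.0.0.0/8)


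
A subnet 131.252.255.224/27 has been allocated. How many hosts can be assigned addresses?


Host bits = 32 - 27 = 5
Total addresses = 2^5 = 32
Usable = total - 2 (network and broadcast)
Usable hosts: 30


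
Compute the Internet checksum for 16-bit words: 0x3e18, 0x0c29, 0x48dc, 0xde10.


Sum all words (with carry folding):
+ 0x3e18 = 0x3e18
+ 0x0c29 = 0x4a41
+ 0x48dc = 0x931d
+ 0xde10 = 0x712e
One's complement: ~0x712e
Checksum = 0x8ed1


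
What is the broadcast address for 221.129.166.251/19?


Network: 221.129.160.0/19
Host bits = 13
Set all host bits to 1:
Broadcast: 221.129.191.255


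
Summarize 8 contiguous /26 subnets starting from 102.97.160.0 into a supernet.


Original prefix: /26
Number of subnets: 8 = 2^3
New prefix = 26 - 3 = 23
Supernet: 102.97.160.0/23


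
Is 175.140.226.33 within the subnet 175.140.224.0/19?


Subnet network: 175.140.224.0
Test IP AND mask: 175.140.224.0
Yes, 175.140.226.33 is in 175.140.224.0/19


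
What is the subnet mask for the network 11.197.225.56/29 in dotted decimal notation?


/29 means 29 network bits, 3 host bits
Binary: 11111111111111111111111111111000
Mask: 255.255.255.248


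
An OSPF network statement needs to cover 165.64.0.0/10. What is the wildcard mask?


Subnet mask: 255.192.0.0
Wildcard = 255.255.255.255 - subnet mask
255 - 255 = 0
255 - 192 = 63
255 - 0 = 255
255 - 0 = 255
Wildcard: 0.63.255.255


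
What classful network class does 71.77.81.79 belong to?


First octet: 71
Binary: 01000111
0xxxxxxx -> Class A (1-126)
Class A, default mask 255.0.0.0 (/8)


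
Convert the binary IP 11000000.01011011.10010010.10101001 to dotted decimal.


11000000 = 192
01011011 = 91
10010010 = 146
10101001 = 169
IP: 192.91.146.169


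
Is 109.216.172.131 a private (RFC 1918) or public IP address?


RFC 1918 private ranges:
  10.0.0.0/8 (10.0.0.0 - 10.255.255.255)
  172.16.0.0/12 (172.16.0.0 - 172.31.255.255)
  192.168.0.0/16 (192.168.0.0 - 192.168.255.255)
Public (not in any RFC 1918 range)


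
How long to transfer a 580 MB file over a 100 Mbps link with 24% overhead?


Effective throughput = 100 * (1 - 24/100) = 76 Mbps
File size in Mb = 580 * 8 = 4640 Mb
Time = 4640 / 76
Time = 61.0526 seconds


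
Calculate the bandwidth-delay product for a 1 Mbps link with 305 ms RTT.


BDP = bandwidth * RTT
= 1 Mbps * 305 ms
= 1 * 1e6 * 305 / 1000 bits
= 305000 bits
= 38125 bytes
= 37.2314 KB
BDP = 305000 bits (38125 bytes)


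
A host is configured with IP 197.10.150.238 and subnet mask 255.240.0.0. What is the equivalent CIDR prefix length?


Binary: 11111111.11110000.00000000.00000000
Count leading 1s
Prefix: /12


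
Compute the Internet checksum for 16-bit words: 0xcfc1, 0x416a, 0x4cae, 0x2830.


Sum all words (with carry folding):
+ 0xcfc1 = 0xcfc1
+ 0x416a = 0x112c
+ 0x4cae = 0x5dda
+ 0x2830 = 0x860a
One's complement: ~0x860a
Checksum = 0x79f5


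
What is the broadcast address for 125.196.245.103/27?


Network: 125.196.245.96/27
Host bits = 5
Set all host bits to 1:
Broadcast: 125.196.245.127


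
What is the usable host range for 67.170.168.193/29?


Network: 67.170.168.192
Broadcast: 67.170.168.199
First usable = network + 1
Last usable = broadcast - 1
Range: 67.170.168.193 to 67.170.168.198


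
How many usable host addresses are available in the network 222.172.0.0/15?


Host bits = 32 - 15 = 17
Total addresses = 2^17 = 131072
Usable = total - 2 (network and broadcast)
Usable hosts: 131070


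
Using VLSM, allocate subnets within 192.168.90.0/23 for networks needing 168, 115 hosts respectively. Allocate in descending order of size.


168 hosts -> /24 (254 usable): 192.168.90.0/24
115 hosts -> /25 (126 usable): 192.168.91.0/25
Allocation: 192.168.90.0/24 (168 hosts, 254 usable); 192.168.91.0/25 (115 hosts, 126 usable)


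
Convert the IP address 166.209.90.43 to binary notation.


166 = 10100110
209 = 11010001
90 = 01011010
43 = 00101011
Binary: 10100110.11010001.01011010.00101011


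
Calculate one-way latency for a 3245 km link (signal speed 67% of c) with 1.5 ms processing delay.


Speed = 0.67 * 3e5 km/s = 201000 km/s
Propagation delay = 3245 / 201000 = 0.0161 s = 16.1443 ms
Processing delay = 1.5 ms
Total one-way latency = 17.6443 ms


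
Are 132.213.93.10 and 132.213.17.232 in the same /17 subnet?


Mask: 255.255.128.0
132.213.93.10 AND mask = 132.213.0.0
132.213.17.232 AND mask = 132.213.0.0
Yes, same subnet (132.213.0.0)


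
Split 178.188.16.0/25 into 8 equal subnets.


New prefix = 25 + 3 = 28
Each subnet has 16 addresses
  178.188.16.0/28
  178.188.16.16/28
  178.188.16.32/28
  178.188.16.48/28
  178.188.16.64/28
  178.188.16.80/28
  178.188.16.96/28
  178.188.16.112/28
Subnets: 178.188.16.0/28, 178.188.16.16/28, 178.188.16.32/28, 178.188.16.48/28, 178.188.16.64/28, 178.188.16.80/28, 178.188.16.96/28, 178.188.16.112/28


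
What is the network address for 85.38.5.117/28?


IP:   01010101.00100110.00000101.01110101
Mask: 11111111.11111111.11111111.11110000
AND operation:
Net:  01010101.00100110.00000101.01110000
Network: 85.38.5.112/28


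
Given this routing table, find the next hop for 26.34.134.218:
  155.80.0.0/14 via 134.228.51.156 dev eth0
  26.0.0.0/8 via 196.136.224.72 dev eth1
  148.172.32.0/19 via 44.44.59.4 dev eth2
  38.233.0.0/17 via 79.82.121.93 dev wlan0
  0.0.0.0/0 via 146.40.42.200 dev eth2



Longest prefix match for 26.34.134.218:
  /14 155.80.0.0: no
  /8 26.0.0.0: MATCH
  /19 148.172.32.0: no
  /17 38.233.0.0: no
  /0 0.0.0.0: MATCH
Selected: next-hop 196.136.224.72 via eth1 (matched /8)


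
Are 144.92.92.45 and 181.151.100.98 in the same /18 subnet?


Mask: 255.255.192.0
144.92.92.45 AND mask = 144.92.64.0
181.151.100.98 AND mask = 181.151.64.0
No, different subnets (144.92.64.0 vs 181.151.64.0)


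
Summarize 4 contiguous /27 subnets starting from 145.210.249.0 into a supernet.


Original prefix: /27
Number of subnets: 4 = 2^2
New prefix = 27 - 2 = 25
Supernet: 145.210.249.0/25


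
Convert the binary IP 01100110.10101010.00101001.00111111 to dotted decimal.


01100110 = 102
10101010 = 170
00101001 = 41
00111111 = 63
IP: 102.170.41.63


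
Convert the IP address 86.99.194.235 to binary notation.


86 = 01010110
99 = 01100011
194 = 11000010
235 = 11101011
Binary: 01010110.01100011.11000010.11101011


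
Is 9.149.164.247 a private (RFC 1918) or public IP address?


RFC 1918 private ranges:
  10.0.0.0/8 (10.0.0.0 - 10.255.255.255)
  172.16.0.0/12 (172.16.0.0 - 172.31.255.255)
  192.168.0.0/16 (192.168.0.0 - 192.168.255.255)
Public (not in any RFC 1918 range)


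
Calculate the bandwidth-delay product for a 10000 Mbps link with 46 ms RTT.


BDP = bandwidth * RTT
= 10000 Mbps * 46 ms
= 10000 * 1e6 * 46 / 1000 bits
= 460000000 bits
= 57500000 bytes
= 56152.3438 KB
BDP = 460000000 bits (57500000 bytes)


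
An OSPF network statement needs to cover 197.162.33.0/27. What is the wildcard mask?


Subnet mask: 255.255.255.224
Wildcard = 255.255.255.255 - subnet mask
255 - 255 = 0
255 - 255 = 0
255 - 255 = 0
255 - 224 = 31
Wildcard: 0.0.0.31


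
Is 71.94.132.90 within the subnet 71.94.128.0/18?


Subnet network: 71.94.128.0
Test IP AND mask: 71.94.128.0
Yes, 71.94.132.90 is in 71.94.128.0/18


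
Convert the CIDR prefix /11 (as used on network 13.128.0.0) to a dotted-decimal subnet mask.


/11 means 11 network bits, 21 host bits
Binary: 11111111111000000000000000000000
Mask: 255.224.0.0


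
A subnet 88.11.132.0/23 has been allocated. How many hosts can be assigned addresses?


Host bits = 32 - 23 = 9
Total addresses = 2^9 = 512
Usable = total - 2 (network and broadcast)
Usable hosts: 510


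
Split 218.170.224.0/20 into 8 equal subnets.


New prefix = 20 + 3 = 23
Each subnet has 512 addresses
  218.170.224.0/23
  218.170.226.0/23
  218.170.228.0/23
  218.170.230.0/23
  218.170.232.0/23
  218.170.234.0/23
  218.170.236.0/23
  218.170.238.0/23
Subnets: 218.170.224.0/23, 218.170.226.0/23, 218.170.228.0/23, 218.170.230.0/23, 218.170.232.0/23, 218.170.234.0/23, 218.170.236.0/23, 218.170.238.0/23


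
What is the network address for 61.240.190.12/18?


IP:   00111101.11110000.10111110.00001100
Mask: 11111111.11111111.11000000.00000000
AND operation:
Net:  00111101.11110000.10000000.00000000
Network: 61.240.128.0/18


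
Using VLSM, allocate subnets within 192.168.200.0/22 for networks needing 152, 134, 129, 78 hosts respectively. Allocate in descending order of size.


152 hosts -> /24 (254 usable): 192.168.200.0/24
134 hosts -> /24 (254 usable): 192.168.201.0/24
129 hosts -> /24 (254 usable): 192.168.202.0/24
78 hosts -> /25 (126 usable): 192.168.203.0/25
Allocation: 192.168.200.0/24 (152 hosts, 254 usable); 192.168.201.0/24 (134 hosts, 254 usable); 192.168.202.0/24 (129 hosts, 254 usable); 192.168.203.0/25 (78 hosts, 126 usable)


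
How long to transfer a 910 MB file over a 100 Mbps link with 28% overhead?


Effective throughput = 100 * (1 - 28/100) = 72 Mbps
File size in Mb = 910 * 8 = 7280 Mb
Time = 7280 / 72
Time = 101.1111 seconds


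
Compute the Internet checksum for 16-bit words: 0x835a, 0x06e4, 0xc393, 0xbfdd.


Sum all words (with carry folding):
+ 0x835a = 0x835a
+ 0x06e4 = 0x8a3e
+ 0xc393 = 0x4dd2
+ 0xbfdd = 0x0db0
One's complement: ~0x0db0
Checksum = 0xf24f


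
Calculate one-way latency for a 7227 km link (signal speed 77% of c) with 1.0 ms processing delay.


Speed = 0.77 * 3e5 km/s = 231000 km/s
Propagation delay = 7227 / 231000 = 0.0313 s = 31.2857 ms
Processing delay = 1.0 ms
Total one-way latency = 32.2857 ms


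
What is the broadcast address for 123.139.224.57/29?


Network: 123.139.224.56/29
Host bits = 3
Set all host bits to 1:
Broadcast: 123.139.224.63


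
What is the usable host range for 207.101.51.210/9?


Network: 207.0.0.0
Broadcast: 207.127.255.255
First usable = network + 1
Last usable = broadcast - 1
Range: 207.0.0.1 to 207.127.255.254


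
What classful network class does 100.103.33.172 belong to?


First octet: 100
Binary: 01100100
0xxxxxxx -> Class A (1-126)
Class A, default mask 255.0.0.0 (/8)


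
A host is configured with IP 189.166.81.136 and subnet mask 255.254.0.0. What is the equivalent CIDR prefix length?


Binary: 11111111.11111110.00000000.00000000
Count leading 1s
Prefix: /15


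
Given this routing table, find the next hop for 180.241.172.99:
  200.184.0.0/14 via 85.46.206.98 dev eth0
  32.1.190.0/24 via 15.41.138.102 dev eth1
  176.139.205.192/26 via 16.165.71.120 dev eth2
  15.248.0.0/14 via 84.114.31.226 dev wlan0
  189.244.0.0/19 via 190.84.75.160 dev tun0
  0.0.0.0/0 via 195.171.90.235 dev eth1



Longest prefix match for 180.241.172.99:
  /14 200.184.0.0: no
  /24 32.1.190.0: no
  /26 176.139.205.192: no
  /14 15.248.0.0: no
  /19 189.244.0.0: no
  /0 0.0.0.0: MATCH
Selected: next-hop 195.171.90.235 via eth1 (matched /0)


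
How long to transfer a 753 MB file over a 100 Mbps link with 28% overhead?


Effective throughput = 100 * (1 - 28/100) = 72 Mbps
File size in Mb = 753 * 8 = 6024 Mb
Time = 6024 / 72
Time = 83.6667 seconds


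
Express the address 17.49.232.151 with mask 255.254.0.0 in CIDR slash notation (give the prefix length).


Binary: 11111111.11111110.00000000.00000000
Count leading 1s
Prefix: /15


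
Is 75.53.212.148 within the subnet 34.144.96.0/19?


Subnet network: 34.144.96.0
Test IP AND mask: 75.53.192.0
No, 75.53.212.148 is not in 34.144.96.0/19


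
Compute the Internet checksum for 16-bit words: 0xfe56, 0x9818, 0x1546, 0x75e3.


Sum all words (with carry folding):
+ 0xfe56 = 0xfe56
+ 0x9818 = 0x966f
+ 0x1546 = 0xabb5
+ 0x75e3 = 0x2199
One's complement: ~0x2199
Checksum = 0xde66


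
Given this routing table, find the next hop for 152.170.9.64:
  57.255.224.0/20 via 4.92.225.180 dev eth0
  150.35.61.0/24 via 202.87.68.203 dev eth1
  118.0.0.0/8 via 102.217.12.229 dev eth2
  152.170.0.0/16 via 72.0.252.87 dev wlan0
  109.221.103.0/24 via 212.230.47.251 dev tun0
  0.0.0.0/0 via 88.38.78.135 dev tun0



Longest prefix match for 152.170.9.64:
  /20 57.255.224.0: no
  /24 150.35.61.0: no
  /8 118.0.0.0: no
  /16 152.170.0.0: MATCH
  /24 109.221.103.0: no
  /0 0.0.0.0: MATCH
Selected: next-hop 72.0.252.87 via wlan0 (matched /16)


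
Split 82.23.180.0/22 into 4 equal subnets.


New prefix = 22 + 2 = 24
Each subnet has 256 addresses
  82.23.180.0/24
  82.23.181.0/24
  82.23.182.0/24
  82.23.183.0/24
Subnets: 82.23.180.0/24, 82.23.181.0/24, 82.23.182.0/24, 82.23.183.0/24


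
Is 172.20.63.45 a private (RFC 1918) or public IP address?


RFC 1918 private ranges:
  10.0.0.0/8 (10.0.0.0 - 10.255.255.255)
  172.16.0.0/12 (172.16.0.0 - 172.31.255.255)
  192.168.0.0/16 (192.168.0.0 - 192.168.255.255)
Private (in 172.16.0.0/12)


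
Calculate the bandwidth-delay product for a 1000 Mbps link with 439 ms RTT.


BDP = bandwidth * RTT
= 1000 Mbps * 439 ms
= 1000 * 1e6 * 439 / 1000 bits
= 439000000 bits
= 54875000 bytes
= 53588.8672 KB
BDP = 439000000 bits (54875000 bytes)


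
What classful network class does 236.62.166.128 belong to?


First octet: 236
Binary: 11101100
1110xxxx -> Class D (224-239)
Class D (multicast), default mask N/A


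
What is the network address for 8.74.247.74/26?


IP:   00001000.01001010.11110111.01001010
Mask: 11111111.11111111.11111111.11000000
AND operation:
Net:  00001000.01001010.11110111.01000000
Network: 8.74.247.64/26


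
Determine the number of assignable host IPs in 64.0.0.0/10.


Host bits = 32 - 10 = 22
Total addresses = 2^22 = 4194304
Usable = total - 2 (network and broadcast)
Usable hosts: 4194302


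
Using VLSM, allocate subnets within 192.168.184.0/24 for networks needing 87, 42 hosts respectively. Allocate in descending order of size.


87 hosts -> /25 (126 usable): 192.168.184.0/25
42 hosts -> /26 (62 usable): 192.168.184.128/26
Allocation: 192.168.184.0/25 (87 hosts, 126 usable); 192.168.184.128/26 (42 hosts, 62 usable)


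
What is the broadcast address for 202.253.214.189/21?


Network: 202.253.208.0/21
Host bits = 11
Set all host bits to 1:
Broadcast: 202.253.215.255


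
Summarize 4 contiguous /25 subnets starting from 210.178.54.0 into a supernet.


Original prefix: /25
Number of subnets: 4 = 2^2
New prefix = 25 - 2 = 23
Supernet: 210.178.54.0/23


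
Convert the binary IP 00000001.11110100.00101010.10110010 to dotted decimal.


00000001 = 1
11110100 = 244
00101010 = 42
10110010 = 178
IP: 1.244.42.178


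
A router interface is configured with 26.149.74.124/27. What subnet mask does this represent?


/27 means 27 network bits, 5 host bits
Binary: 11111111111111111111111111100000
Mask: 255.255.255.224


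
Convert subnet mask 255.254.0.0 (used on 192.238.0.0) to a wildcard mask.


Subnet mask: 255.254.0.0
Wildcard = 255.255.255.255 - subnet mask
255 - 255 = 0
255 - 254 = 1
255 - 0 = 255
255 - 0 = 255
Wildcard: 0.1.255.255


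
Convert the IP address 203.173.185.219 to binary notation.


203 = 11001011
173 = 10101101
185 = 10111001
219 = 11011011
Binary: 11001011.10101101.10111001.11011011


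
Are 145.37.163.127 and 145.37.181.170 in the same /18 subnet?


Mask: 255.255.192.0
145.37.163.127 AND mask = 145.37.128.0
145.37.181.170 AND mask = 145.37.128.0
Yes, same subnet (145.37.128.0)


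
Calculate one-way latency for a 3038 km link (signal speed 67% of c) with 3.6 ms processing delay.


Speed = 0.67 * 3e5 km/s = 201000 km/s
Propagation delay = 3038 / 201000 = 0.0151 s = 15.1144 ms
Processing delay = 3.6 ms
Total one-way latency = 18.7144 ms


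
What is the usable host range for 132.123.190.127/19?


Network: 132.123.160.0
Broadcast: 132.123.191.255
First usable = network + 1
Last usable = broadcast - 1
Range: 132.123.160.1 to 132.123.191.254


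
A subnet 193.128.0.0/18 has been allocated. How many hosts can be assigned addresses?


Host bits = 32 - 18 = 14
Total addresses = 2^14 = 16384
Usable = total - 2 (network and broadcast)
Usable hosts: 16382


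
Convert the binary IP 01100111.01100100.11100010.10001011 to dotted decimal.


01100111 = 103
01100100 = 100
11100010 = 226
10001011 = 139
IP: 103.100.226.139


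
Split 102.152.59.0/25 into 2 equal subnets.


New prefix = 25 + 1 = 26
Each subnet has 64 addresses
  102.152.59.0/26
  102.152.59.64/26
Subnets: 102.152.59.0/26, 102.152.59.64/26


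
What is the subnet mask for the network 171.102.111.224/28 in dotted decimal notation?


/28 means 28 network bits, 4 host bits
Binary: 11111111111111111111111111110000
Mask: 255.255.255.240


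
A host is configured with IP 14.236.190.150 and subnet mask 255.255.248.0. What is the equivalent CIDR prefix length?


Binary: 11111111.11111111.11111000.00000000
Count leading 1s
Prefix: /21


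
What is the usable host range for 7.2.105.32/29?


Network: 7.2.105.32
Broadcast: 7.2.105.39
First usable = network + 1
Last usable = broadcast - 1
Range: 7.2.105.33 to 7.2.105.38


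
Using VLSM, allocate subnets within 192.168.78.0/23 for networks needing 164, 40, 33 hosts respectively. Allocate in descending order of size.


164 hosts -> /24 (254 usable): 192.168.78.0/24
40 hosts -> /26 (62 usable): 192.168.79.0/26
33 hosts -> /26 (62 usable): 192.168.79.64/26
Allocation: 192.168.78.0/24 (164 hosts, 254 usable); 192.168.79.0/26 (40 hosts, 62 usable); 192.168.79.64/26 (33 hosts, 62 usable)


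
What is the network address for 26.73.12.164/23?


IP:   00011010.01001001.00001100.10100100
Mask: 11111111.11111111.11111110.00000000
AND operation:
Net:  00011010.01001001.00001100.00000000
Network: 26.73.12.0/23


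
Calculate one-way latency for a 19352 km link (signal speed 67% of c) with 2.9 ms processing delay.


Speed = 0.67 * 3e5 km/s = 201000 km/s
Propagation delay = 19352 / 201000 = 0.0963 s = 96.2786 ms
Processing delay = 2.9 ms
Total one-way latency = 99.1786 ms


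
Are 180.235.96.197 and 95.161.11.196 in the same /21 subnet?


Mask: 255.255.248.0
180.235.96.197 AND mask = 180.235.96.0
95.161.11.196 AND mask = 95.161.8.0
No, different subnets (180.235.96.0 vs 95.161.8.0)


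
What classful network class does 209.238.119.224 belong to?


First octet: 209
Binary: 11010001
110xxxxx -> Class C (192-223)
Class C, default mask 255.255.255.0 (/24)


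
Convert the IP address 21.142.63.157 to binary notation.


21 = 00010101
142 = 10001110
63 = 00111111
157 = 10011101
Binary: 00010101.10001110.00111111.10011101


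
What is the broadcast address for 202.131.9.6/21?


Network: 202.131.8.0/21
Host bits = 11
Set all host bits to 1:
Broadcast: 202.131.15.255


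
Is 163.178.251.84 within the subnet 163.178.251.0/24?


Subnet network: 163.178.251.0
Test IP AND mask: 163.178.251.0
Yes, 163.178.251.84 is in 163.178.251.0/24


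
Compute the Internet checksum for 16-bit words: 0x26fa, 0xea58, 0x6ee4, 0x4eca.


Sum all words (with carry folding):
+ 0x26fa = 0x26fa
+ 0xea58 = 0x1153
+ 0x6ee4 = 0x8037
+ 0x4eca = 0xcf01
One's complement: ~0xcf01
Checksum = 0x30fe


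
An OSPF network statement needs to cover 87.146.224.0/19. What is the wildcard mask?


Subnet mask: 255.255.224.0
Wildcard = 255.255.255.255 - subnet mask
255 - 255 = 0
255 - 255 = 0
255 - 224 = 31
255 - 0 = 255
Wildcard: 0.0.31.255


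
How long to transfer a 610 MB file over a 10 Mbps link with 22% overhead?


Effective throughput = 10 * (1 - 22/100) = 7.8 Mbps
File size in Mb = 610 * 8 = 4880 Mb
Time = 4880 / 7.8
Time = 625.641 seconds


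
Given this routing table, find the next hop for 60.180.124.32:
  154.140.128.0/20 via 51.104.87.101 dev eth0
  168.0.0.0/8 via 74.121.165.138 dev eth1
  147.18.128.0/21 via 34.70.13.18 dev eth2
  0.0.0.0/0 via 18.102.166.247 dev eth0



Longest prefix match for 60.180.124.32:
  /20 154.140.128.0: no
  /8 168.0.0.0: no
  /21 147.18.128.0: no
  /0 0.0.0.0: MATCH
Selected: next-hop 18.102.166.247 via eth0 (matched /0)


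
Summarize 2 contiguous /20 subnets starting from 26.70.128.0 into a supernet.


Original prefix: /20
Number of subnets: 2 = 2^1
New prefix = 20 - 1 = 19
Supernet: 26.70.128.0/19


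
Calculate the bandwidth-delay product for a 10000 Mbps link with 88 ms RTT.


BDP = bandwidth * RTT
= 10000 Mbps * 88 ms
= 10000 * 1e6 * 88 / 1000 bits
= 880000000 bits
= 110000000 bytes
= 107421.875 KB
BDP = 880000000 bits (110000000 bytes)


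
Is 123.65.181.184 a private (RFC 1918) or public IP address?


RFC 1918 private ranges:
  10.0.0.0/8 (10.0.0.0 - 10.255.255.255)
  172.16.0.0/12 (172.16.0.0 - 172.31.255.255)
  192.168.0.0/16 (192.168.0.0 - 192.168.255.255)
Public (not in any RFC 1918 range)


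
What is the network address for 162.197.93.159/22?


IP:   10100010.11000101.01011101.10011111
Mask: 11111111.11111111.11111100.00000000
AND operation:
Net:  10100010.11000101.01011100.00000000
Network: 162.197.92.0/22


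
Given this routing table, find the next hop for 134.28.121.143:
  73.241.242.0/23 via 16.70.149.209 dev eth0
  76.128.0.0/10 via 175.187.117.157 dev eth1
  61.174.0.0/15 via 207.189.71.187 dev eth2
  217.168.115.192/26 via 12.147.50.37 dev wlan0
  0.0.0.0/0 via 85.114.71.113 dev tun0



Longest prefix match for 134.28.121.143:
  /23 73.241.242.0: no
  /10 76.128.0.0: no
  /15 61.174.0.0: no
  /26 217.168.115.192: no
  /0 0.0.0.0: MATCH
Selected: next-hop 85.114.71.113 via tun0 (matched /0)


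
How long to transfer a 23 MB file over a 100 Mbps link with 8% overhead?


Effective throughput = 100 * (1 - 8/100) = 92 Mbps
File size in Mb = 23 * 8 = 184 Mb
Time = 184 / 92
Time = 2 seconds


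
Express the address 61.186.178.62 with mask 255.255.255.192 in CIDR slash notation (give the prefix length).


Binary: 11111111.11111111.11111111.11000000
Count leading 1s
Prefix: /26


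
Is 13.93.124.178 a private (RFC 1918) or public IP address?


RFC 1918 private ranges:
  10.0.0.0/8 (10.0.0.0 - 10.255.255.255)
  172.16.0.0/12 (172.16.0.0 - 172.31.255.255)
  192.168.0.0/16 (192.168.0.0 - 192.168.255.255)
Public (not in any RFC 1918 range)


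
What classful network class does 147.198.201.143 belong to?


First octet: 147
Binary: 10010011
10xxxxxx -> Class B (128-191)
Class B, default mask 255.255.0.0 (/16)


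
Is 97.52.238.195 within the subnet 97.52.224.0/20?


Subnet network: 97.52.224.0
Test IP AND mask: 97.52.224.0
Yes, 97.52.238.195 is in 97.52.224.0/20


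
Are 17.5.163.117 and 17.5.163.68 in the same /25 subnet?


Mask: 255.255.255.128
17.5.163.117 AND mask = 17.5.163.0
17.5.163.68 AND mask = 17.5.163.0
Yes, same subnet (17.5.163.0)


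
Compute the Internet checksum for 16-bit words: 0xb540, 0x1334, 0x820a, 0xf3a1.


Sum all words (with carry folding):
+ 0xb540 = 0xb540
+ 0x1334 = 0xc874
+ 0x820a = 0x4a7f
+ 0xf3a1 = 0x3e21
One's complement: ~0x3e21
Checksum = 0xc1de


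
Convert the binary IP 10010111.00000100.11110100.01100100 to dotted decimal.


10010111 = 151
00000100 = 4
11110100 = 244
01100100 = 100
IP: 151.4.244.100


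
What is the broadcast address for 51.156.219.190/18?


Network: 51.156.192.0/18
Host bits = 14
Set all host bits to 1:
Broadcast: 51.156.255.255


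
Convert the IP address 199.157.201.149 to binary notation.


199 = 11000111
157 = 10011101
201 = 11001001
149 = 10010101
Binary: 11000111.10011101.11001001.10010101


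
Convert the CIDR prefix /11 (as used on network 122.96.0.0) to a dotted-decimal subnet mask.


/11 means 11 network bits, 21 host bits
Binary: 11111111111000000000000000000000
Mask: 255.224.0.0


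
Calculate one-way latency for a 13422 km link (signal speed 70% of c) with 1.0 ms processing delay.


Speed = 0.7 * 3e5 km/s = 210000 km/s
Propagation delay = 13422 / 210000 = 0.0639 s = 63.9143 ms
Processing delay = 1.0 ms
Total one-way latency = 64.9143 ms


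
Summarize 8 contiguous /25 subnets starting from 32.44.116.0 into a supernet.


Original prefix: /25
Number of subnets: 8 = 2^3
New prefix = 25 - 3 = 22
Supernet: 32.44.116.0/22


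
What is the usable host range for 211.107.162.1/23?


Network: 211.107.162.0
Broadcast: 211.107.163.255
First usable = network + 1
Last usable = broadcast - 1
Range: 211.107.162.1 to 211.107.163.254


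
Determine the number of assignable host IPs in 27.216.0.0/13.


Host bits = 32 - 13 = 19
Total addresses = 2^19 = 524288
Usable = total - 2 (network and broadcast)
Usable hosts: 524286


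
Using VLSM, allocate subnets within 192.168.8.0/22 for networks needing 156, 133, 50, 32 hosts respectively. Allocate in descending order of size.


156 hosts -> /24 (254 usable): 192.168.8.0/24
133 hosts -> /24 (254 usable): 192.168.9.0/24
50 hosts -> /26 (62 usable): 192.168.10.0/26
32 hosts -> /26 (62 usable): 192.168.10.64/26
Allocation: 192.168.8.0/24 (156 hosts, 254 usable); 192.168.9.0/24 (133 hosts, 254 usable); 192.168.10.0/26 (50 hosts, 62 usable); 192.168.10.64/26 (32 hosts, 62 usable)


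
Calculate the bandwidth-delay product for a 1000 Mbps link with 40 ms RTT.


BDP = bandwidth * RTT
= 1000 Mbps * 40 ms
= 1000 * 1e6 * 40 / 1000 bits
= 40000000 bits
= 5000000 bytes
= 4882.8125 KB
BDP = 40000000 bits (5000000 bytes)


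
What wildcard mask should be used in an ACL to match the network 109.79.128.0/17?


Subnet mask: 255.255.128.0
Wildcard = 255.255.255.255 - subnet mask
255 - 255 = 0
255 - 255 = 0
255 - 128 = 127
255 - 0 = 255
Wildcard: 0.0.127.255


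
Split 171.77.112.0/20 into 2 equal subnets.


New prefix = 20 + 1 = 21
Each subnet has 2048 addresses
  171.77.112.0/21
  171.77.120.0/21
Subnets: 171.77.112.0/21, 171.77.120.0/21
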